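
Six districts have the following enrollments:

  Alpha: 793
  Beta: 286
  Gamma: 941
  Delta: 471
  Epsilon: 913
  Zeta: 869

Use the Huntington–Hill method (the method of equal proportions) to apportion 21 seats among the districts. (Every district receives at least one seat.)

Alpha: 4; Beta: 1; Gamma: 5; Delta: 2; Epsilon: 5; Zeta: 4

With divisor 203: modified quotas Alpha 3.906, Beta 1.409, Gamma 4.635, Delta 2.320, Epsilon 4.498, Zeta 4.281.
Geometric-mean thresholds: Alpha √(3·4)=3.464, Beta √(1·2)=1.414, Gamma √(4·5)=4.472, Delta √(2·3)=2.449, Epsilon √(4·5)=4.472, Zeta √(4·5)=4.472.
Each quota rounded against its threshold gives Alpha 4, Beta 1, Gamma 5, Delta 2, Epsilon 5, Zeta 4 (total 21).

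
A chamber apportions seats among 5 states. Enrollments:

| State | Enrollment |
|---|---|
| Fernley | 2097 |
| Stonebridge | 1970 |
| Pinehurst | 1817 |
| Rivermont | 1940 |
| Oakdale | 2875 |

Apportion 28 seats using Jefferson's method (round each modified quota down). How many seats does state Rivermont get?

5

Standard divisor 10699/28 ≈ 382.107; standard quotas: Fernley 5.488, Stonebridge 5.156, Pinehurst 4.755, Rivermont 5.077, Oakdale 7.524.
Rounding down gives 5, 5, 4, 5, 7 = 26 seats, so the divisor must be adjusted.
With modified divisor 354: modified quotas Fernley 5.924, Stonebridge 5.565, Pinehurst 5.133, Rivermont 5.480, Oakdale 8.121.
Rounding down: Fernley 5, Stonebridge 5, Pinehurst 5, Rivermont 5, Oakdale 8 (total 28).
Rivermont receives 5.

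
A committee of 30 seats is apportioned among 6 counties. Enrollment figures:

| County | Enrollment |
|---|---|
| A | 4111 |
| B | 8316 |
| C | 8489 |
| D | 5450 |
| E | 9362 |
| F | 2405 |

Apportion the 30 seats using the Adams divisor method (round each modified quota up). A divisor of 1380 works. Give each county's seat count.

A 3; B 7; C 7; D 4; E 7; F 2

With modified divisor 1380: modified quotas A 2.979, B 6.026, C 6.151, D 3.949, E 6.784, F 1.743.
Rounding up: A 3, B 7, C 7, D 4, E 7, F 2 (total 30).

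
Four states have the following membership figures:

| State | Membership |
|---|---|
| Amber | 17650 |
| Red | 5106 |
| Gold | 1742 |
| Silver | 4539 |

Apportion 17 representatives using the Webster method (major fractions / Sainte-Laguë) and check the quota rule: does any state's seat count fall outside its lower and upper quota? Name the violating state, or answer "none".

Standard quotas: Amber 10.333, Red 2.989, Gold 1.020, Silver 2.657.
Webster allocation: Amber 10, Red 3, Gold 1, Silver 3.
Every allocation lies between the lower and upper quota.

none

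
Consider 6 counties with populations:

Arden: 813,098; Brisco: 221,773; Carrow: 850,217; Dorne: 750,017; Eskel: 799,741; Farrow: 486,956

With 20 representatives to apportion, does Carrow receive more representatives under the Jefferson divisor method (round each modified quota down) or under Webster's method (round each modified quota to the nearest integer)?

Jefferson

Jefferson: Arden 4, Brisco 1, Carrow 5, Dorne 4, Eskel 4, Farrow 2.
Webster: Arden 4, Brisco 1, Carrow 4, Dorne 4, Eskel 4, Farrow 3.
Carrow gets 5 under Jefferson and 4 under Webster.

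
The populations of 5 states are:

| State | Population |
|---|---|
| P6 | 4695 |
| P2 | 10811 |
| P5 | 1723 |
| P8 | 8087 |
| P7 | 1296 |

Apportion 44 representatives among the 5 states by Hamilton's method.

Standard divisor: 26612 ÷ 44 ≈ 604.818.
Standard quotas: P6 7.7627, P2 17.8748, P5 2.8488, P8 13.3710, P7 2.1428.
Lower quotas: P6 7, P2 17, P5 2, P8 13, P7 2 (sum 41, leaving 3 seats).
Remainders in descending order: P2 0.8748, P5 0.8488, P6 0.7627, P8 0.3710, P7 0.1428.
The surplus seats go to P2, P5, P6.

P6 8, P2 18, P5 3, P8 13, P7 2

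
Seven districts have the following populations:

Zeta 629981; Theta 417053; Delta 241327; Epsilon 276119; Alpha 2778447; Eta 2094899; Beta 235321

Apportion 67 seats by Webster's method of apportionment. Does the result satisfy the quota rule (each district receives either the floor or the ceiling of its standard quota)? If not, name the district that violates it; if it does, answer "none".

Standard quotas: Zeta 6.325, Theta 4.187, Delta 2.423, Epsilon 2.772, Alpha 27.896, Eta 21.033, Beta 2.363.
Webster allocation: Zeta 6, Theta 4, Delta 2, Epsilon 3, Alpha 29, Eta 21, Beta 2.
Alpha has quota 27.896 (lower 27, upper 28) but receives 29 — outside the quota interval.

Alpha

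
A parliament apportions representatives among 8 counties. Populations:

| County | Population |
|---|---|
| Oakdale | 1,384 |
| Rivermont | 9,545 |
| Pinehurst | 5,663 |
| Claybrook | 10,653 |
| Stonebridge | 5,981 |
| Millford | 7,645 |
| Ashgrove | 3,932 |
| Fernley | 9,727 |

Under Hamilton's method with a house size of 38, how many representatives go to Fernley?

The standard divisor is 54530/38 = 1435.
Standard quotas: Oakdale 0.9645, Rivermont 6.6516, Pinehurst 3.9463, Claybrook 7.4237, Stonebridge 4.1679, Millford 5.3275, Ashgrove 2.7401, Fernley 6.7784.
Lower quotas: Oakdale 0, Rivermont 6, Pinehurst 3, Claybrook 7, Stonebridge 4, Millford 5, Ashgrove 2, Fernley 6 (sum 33, leaving 5 seats).
Remainders in descending order: Oakdale 0.9645, Pinehurst 0.9463, Fernley 0.7784, Ashgrove 0.7401, Rivermont 0.6516, Claybrook 0.4237, Millford 0.3275, Stonebridge 0.1679.
Largest remainders: Oakdale, Pinehurst, Fernley, Ashgrove, Rivermont receive the extra seats.
Fernley receives 7.

7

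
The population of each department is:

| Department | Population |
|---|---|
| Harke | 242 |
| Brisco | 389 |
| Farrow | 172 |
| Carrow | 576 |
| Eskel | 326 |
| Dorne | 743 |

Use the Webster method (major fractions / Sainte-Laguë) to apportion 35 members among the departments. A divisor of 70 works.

Harke: 3; Brisco: 6; Farrow: 2; Carrow: 8; Eskel: 5; Dorne: 11

With modified divisor 70: modified quotas Harke 3.457, Brisco 5.557, Farrow 2.457, Carrow 8.229, Eskel 4.657, Dorne 10.614.
Rounding to the nearest integer: Harke 3, Brisco 6, Farrow 2, Carrow 8, Eskel 5, Dorne 11 (total 35).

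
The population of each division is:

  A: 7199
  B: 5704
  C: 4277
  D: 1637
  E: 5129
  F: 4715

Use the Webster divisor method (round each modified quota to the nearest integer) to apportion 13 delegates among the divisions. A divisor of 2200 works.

A 3, B 3, C 2, D 1, E 2, F 2

With modified divisor 2200: modified quotas A 3.272, B 2.593, C 1.944, D 0.744, E 2.331, F 2.143.
Rounding to the nearest integer: A 3, B 3, C 2, D 1, E 2, F 2 (total 13).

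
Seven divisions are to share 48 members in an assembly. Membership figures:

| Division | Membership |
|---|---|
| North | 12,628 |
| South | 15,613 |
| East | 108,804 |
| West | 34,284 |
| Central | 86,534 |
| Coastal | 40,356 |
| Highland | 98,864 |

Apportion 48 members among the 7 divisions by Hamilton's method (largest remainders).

North=2, South=2, East=13, West=4, Central=10, Coastal=5, Highland=12

Standard divisor: 397083 ÷ 48 ≈ 8272.562.
Standard quotas: North 1.5265, South 1.8873, East 13.1524, West 4.1443, Central 10.4604, Coastal 4.8783, Highland 11.9508.
Lower quotas: North 1, South 1, East 13, West 4, Central 10, Coastal 4, Highland 11 (sum 44, leaving 4 seats).
Remainders in descending order: Highland 0.9508, South 0.8873, Coastal 0.8783, North 0.5265, Central 0.4604, East 0.1524, West 0.1443.
The surplus seats go to Highland, South, Coastal, North.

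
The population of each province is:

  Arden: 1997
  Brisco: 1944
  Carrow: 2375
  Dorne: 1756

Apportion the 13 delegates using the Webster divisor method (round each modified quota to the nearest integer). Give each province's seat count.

Standard divisor 8072/13 ≈ 620.923; standard quotas: Arden 3.216, Brisco 3.131, Carrow 3.825, Dorne 2.828.
Rounding to the nearest integer gives Arden 3, Brisco 3, Carrow 4, Dorne 3 — total 13, matching the house size, so no adjustment is needed.

Arden: 3, Brisco: 3, Carrow: 4, Dorne: 3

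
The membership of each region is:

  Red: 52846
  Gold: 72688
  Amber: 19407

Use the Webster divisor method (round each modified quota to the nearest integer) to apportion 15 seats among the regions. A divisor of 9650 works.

With modified divisor 9650: modified quotas Red 5.476, Gold 7.532, Amber 2.011.
Rounding to the nearest integer: Red 5, Gold 8, Amber 2 (total 15).

Red: 5, Gold: 8, Amber: 2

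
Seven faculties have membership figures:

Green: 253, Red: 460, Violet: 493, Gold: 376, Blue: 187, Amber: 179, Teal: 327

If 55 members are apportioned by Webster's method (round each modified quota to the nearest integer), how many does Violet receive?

Standard divisor 2275/55 ≈ 41.364; standard quotas: Green 6.116, Red 11.121, Violet 11.919, Gold 9.090, Blue 4.521, Amber 4.327, Teal 7.905.
Rounding to the nearest integer gives Green 6, Red 11, Violet 12, Gold 9, Blue 5, Amber 4, Teal 8 — total 55, matching the house size, so no adjustment is needed.
Violet receives 12.

12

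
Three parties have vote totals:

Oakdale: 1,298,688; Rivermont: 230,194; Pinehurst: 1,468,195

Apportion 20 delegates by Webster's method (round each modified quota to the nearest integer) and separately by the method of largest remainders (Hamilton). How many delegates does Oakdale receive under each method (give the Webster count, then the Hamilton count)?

Webster: Oakdale 8, Rivermont 2, Pinehurst 10.
Hamilton: Oakdale 9, Rivermont 1, Pinehurst 10.
Oakdale gets 8 under Webster and 9 under Hamilton.

8 and 9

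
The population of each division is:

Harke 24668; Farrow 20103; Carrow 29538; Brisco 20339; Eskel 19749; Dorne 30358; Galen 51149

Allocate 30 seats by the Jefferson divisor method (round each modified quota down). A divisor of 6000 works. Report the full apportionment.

Harke=4, Farrow=3, Carrow=4, Brisco=3, Eskel=3, Dorne=5, Galen=8

With modified divisor 6000: modified quotas Harke 4.111, Farrow 3.350, Carrow 4.923, Brisco 3.390, Eskel 3.292, Dorne 5.060, Galen 8.525.
Rounding down: Harke 4, Farrow 3, Carrow 4, Brisco 3, Eskel 3, Dorne 5, Galen 8 (total 30).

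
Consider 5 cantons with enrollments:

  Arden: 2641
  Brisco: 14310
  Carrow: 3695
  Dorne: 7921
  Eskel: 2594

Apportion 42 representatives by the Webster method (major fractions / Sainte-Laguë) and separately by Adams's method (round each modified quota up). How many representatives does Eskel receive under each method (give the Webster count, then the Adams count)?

3 and 4

Webster: Arden 4, Brisco 19, Carrow 5, Dorne 11, Eskel 3.
Adams: Arden 4, Brisco 19, Carrow 5, Dorne 10, Eskel 4.
Eskel gets 3 under Webster and 4 under Adams.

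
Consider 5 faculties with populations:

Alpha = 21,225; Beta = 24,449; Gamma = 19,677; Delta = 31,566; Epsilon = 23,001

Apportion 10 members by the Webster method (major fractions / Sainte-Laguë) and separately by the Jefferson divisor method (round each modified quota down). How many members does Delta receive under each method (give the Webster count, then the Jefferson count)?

Webster: Alpha 2, Beta 2, Gamma 2, Delta 2, Epsilon 2.
Jefferson: Alpha 2, Beta 2, Gamma 1, Delta 3, Epsilon 2.
Delta gets 2 under Webster and 3 under Jefferson.

2 and 3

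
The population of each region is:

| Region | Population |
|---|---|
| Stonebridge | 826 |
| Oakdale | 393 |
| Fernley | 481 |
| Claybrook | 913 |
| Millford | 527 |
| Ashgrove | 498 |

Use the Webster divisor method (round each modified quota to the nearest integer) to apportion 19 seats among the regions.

Stonebridge=4; Oakdale=2; Fernley=2; Claybrook=5; Millford=3; Ashgrove=3

Standard divisor 3638/19 ≈ 191.474; standard quotas: Stonebridge 4.314, Oakdale 2.053, Fernley 2.512, Claybrook 4.768, Millford 2.752, Ashgrove 2.601.
Rounding to the nearest integer gives 4, 2, 3, 5, 3, 3 = 20 seats, so the divisor must be adjusted.
With modified divisor 196: modified quotas Stonebridge 4.214, Oakdale 2.005, Fernley 2.454, Claybrook 4.658, Millford 2.689, Ashgrove 2.541.
Rounding to the nearest integer: Stonebridge 4, Oakdale 2, Fernley 2, Claybrook 5, Millford 3, Ashgrove 3 (total 19).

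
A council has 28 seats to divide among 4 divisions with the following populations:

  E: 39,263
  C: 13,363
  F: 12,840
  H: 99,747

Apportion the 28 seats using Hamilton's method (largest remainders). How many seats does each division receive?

Standard divisor: 165213 ÷ 28 ≈ 5900.464.
Standard quotas: E 6.6542, C 2.2647, F 2.1761, H 16.9049.
Lower quotas: E 6, C 2, F 2, H 16 (sum 26, leaving 2 seats).
Remainders in descending order: H 0.9049, E 0.6542, C 0.2647, F 0.1761.
Largest remainders: H, E receive the extra seats.

E=7; C=2; F=2; H=17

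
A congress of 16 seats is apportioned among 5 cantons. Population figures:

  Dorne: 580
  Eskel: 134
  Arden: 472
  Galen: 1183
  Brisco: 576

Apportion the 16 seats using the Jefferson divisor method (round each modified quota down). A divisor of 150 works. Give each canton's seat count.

With modified divisor 150: modified quotas Dorne 3.867, Eskel 0.893, Arden 3.147, Galen 7.887, Brisco 3.840.
Rounding down: Dorne 3, Eskel 0, Arden 3, Galen 7, Brisco 3 (total 16).

Dorne 3, Eskel 0, Arden 3, Galen 7, Brisco 3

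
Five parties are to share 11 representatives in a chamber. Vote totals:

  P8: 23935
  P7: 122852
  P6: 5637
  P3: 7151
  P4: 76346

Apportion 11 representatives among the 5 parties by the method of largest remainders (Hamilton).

Total 235921; standard divisor 235921/11 ≈ 21447.364.
Standard quotas: P8 1.1160, P7 5.7281, P6 0.2628, P3 0.3334, P4 3.5597.
Lower quotas: P8 1, P7 5, P6 0, P3 0, P4 3 (sum 9, leaving 2 seats).
Remainders in descending order: P7 0.7281, P4 0.5597, P3 0.3334, P6 0.2628, P8 0.1160.
Largest remainders: P7, P4 receive the extra seats.

P8=1, P7=6, P6=0, P3=0, P4=4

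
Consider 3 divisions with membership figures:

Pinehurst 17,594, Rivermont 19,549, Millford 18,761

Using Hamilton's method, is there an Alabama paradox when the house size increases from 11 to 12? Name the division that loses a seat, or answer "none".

none

At 11 seats: Pinehurst 3, Rivermont 4, Millford 4.
At 12 seats: Pinehurst 4, Rivermont 4, Millford 4.
No division's allocation decreased.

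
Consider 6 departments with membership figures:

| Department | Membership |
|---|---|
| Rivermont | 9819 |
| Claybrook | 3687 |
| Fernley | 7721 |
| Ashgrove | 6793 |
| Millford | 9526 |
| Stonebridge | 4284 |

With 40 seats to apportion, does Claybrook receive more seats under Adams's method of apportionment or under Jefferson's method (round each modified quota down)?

Adams: Rivermont 9, Claybrook 4, Fernley 7, Ashgrove 7, Millford 9, Stonebridge 4.
Jefferson: Rivermont 10, Claybrook 3, Fernley 7, Ashgrove 7, Millford 9, Stonebridge 4.
Claybrook gets 4 under Adams and 3 under Jefferson.

Adams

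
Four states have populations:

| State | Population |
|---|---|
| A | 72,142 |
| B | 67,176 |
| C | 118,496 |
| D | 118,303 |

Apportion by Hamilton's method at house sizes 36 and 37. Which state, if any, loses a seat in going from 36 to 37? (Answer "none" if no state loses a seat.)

B

At 36 seats: A 7, B 7, C 11, D 11.
At 37 seats: A 7, B 6, C 12, D 12.
B drops from 7 to 6.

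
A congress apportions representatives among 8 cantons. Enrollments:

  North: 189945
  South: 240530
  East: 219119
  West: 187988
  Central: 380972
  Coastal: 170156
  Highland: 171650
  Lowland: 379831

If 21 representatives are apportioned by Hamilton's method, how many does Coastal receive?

2

Standard divisor: 1940191 ÷ 21 ≈ 92390.048.
Standard quotas: North 2.0559, South 2.6034, East 2.3717, West 2.0347, Central 4.1235, Coastal 1.8417, Highland 1.8579, Lowland 4.1112.
Lower quotas: North 2, South 2, East 2, West 2, Central 4, Coastal 1, Highland 1, Lowland 4 (sum 18, leaving 3 seats).
Remainders in descending order: Highland 0.8579, Coastal 0.8417, South 0.6034, East 0.3717, Central 0.1235, Lowland 0.1112, North 0.0559, West 0.0347.
Largest remainders: Highland, Coastal, South receive the extra seats.
Coastal receives 2.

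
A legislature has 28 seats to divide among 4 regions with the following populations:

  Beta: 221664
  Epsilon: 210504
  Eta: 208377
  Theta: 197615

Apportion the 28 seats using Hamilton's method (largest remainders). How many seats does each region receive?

Total 838160; standard divisor 838160/28 ≈ 29934.286.
Standard quotas: Beta 7.4050, Epsilon 7.0322, Eta 6.9611, Theta 6.6016.
Lower quotas: Beta 7, Epsilon 7, Eta 6, Theta 6 (sum 26, leaving 2 seats).
Remainders in descending order: Eta 0.9611, Theta 0.6016, Beta 0.4050, Epsilon 0.0322.
Largest remainders: Eta, Theta receive the extra seats.

Beta=7, Epsilon=7, Eta=7, Theta=7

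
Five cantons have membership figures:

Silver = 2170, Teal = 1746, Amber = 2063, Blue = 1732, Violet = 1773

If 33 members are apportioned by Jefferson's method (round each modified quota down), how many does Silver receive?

8

Standard divisor 9484/33 ≈ 287.394; standard quotas: Silver 7.551, Teal 6.075, Amber 7.178, Blue 6.027, Violet 6.169.
Rounding down gives 7, 6, 7, 6, 6 = 32 seats, so the divisor must be adjusted.
With modified divisor 260: modified quotas Silver 8.346, Teal 6.715, Amber 7.935, Blue 6.662, Violet 6.819.
Rounding down: Silver 8, Teal 6, Amber 7, Blue 6, Violet 6 (total 33).
Silver receives 8.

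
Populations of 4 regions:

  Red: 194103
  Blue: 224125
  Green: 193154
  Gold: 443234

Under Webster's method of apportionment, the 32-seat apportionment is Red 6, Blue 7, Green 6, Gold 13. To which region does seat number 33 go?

Gold

Priority for the next seat is population ÷ (current seats + 0.5).
Priorities: Red 29862.000, Blue 29883.333, Green 29716.000, Gold 32832.148.
Highest priority: Gold.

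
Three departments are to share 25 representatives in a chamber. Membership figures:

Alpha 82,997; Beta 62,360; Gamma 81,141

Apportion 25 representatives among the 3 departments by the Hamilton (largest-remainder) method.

Total 226498; standard divisor 226498/25 ≈ 9059.92.
Standard quotas: Alpha 9.1609, Beta 6.8831, Gamma 8.9560.
Lower quotas: Alpha 9, Beta 6, Gamma 8 (sum 23, leaving 2 seats).
Remainders in descending order: Gamma 0.9560, Beta 0.8831, Alpha 0.1609.
The surplus seats go to Gamma, Beta.

Alpha 9, Beta 7, Gamma 9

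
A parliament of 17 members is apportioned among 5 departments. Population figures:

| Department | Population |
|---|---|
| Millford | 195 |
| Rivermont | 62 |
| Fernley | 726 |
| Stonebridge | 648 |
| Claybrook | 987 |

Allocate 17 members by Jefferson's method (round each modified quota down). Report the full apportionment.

Standard divisor 2618/17 ≈ 154; standard quotas: Millford 1.266, Rivermont 0.403, Fernley 4.714, Stonebridge 4.208, Claybrook 6.409.
Rounding down gives 1, 0, 4, 4, 6 = 15 seats, so the divisor must be adjusted.
With modified divisor 140: modified quotas Millford 1.393, Rivermont 0.443, Fernley 5.186, Stonebridge 4.629, Claybrook 7.050.
Rounding down: Millford 1, Rivermont 0, Fernley 5, Stonebridge 4, Claybrook 7 (total 17).

Millford: 1, Rivermont: 0, Fernley: 5, Stonebridge: 4, Claybrook: 7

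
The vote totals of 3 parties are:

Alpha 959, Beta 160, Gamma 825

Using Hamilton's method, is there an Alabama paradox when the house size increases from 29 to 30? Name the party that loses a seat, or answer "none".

At 29 seats: Alpha 14, Beta 3, Gamma 12.
At 30 seats: Alpha 15, Beta 2, Gamma 13.
Beta drops from 3 to 2.

Beta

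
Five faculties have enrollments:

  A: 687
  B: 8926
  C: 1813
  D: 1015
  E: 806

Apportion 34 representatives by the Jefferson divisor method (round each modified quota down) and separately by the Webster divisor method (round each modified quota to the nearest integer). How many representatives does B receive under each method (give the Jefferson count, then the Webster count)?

24 and 22

Jefferson: A 1, B 24, C 5, D 2, E 2.
Webster: A 2, B 22, C 5, D 3, E 2.
B gets 24 under Jefferson and 22 under Webster.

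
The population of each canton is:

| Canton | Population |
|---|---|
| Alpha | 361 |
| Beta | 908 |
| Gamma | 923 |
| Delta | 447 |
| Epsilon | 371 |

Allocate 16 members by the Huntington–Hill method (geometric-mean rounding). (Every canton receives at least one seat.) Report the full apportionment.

Alpha 2; Beta 5; Gamma 5; Delta 2; Epsilon 2

With divisor 193: modified quotas Alpha 1.870, Beta 4.705, Gamma 4.782, Delta 2.316, Epsilon 1.922.
Geometric-mean thresholds: Alpha √(1·2)=1.414, Beta √(4·5)=4.472, Gamma √(4·5)=4.472, Delta √(2·3)=2.449, Epsilon √(1·2)=1.414.
Each quota rounded against its threshold gives Alpha 2, Beta 5, Gamma 5, Delta 2, Epsilon 2 (total 16).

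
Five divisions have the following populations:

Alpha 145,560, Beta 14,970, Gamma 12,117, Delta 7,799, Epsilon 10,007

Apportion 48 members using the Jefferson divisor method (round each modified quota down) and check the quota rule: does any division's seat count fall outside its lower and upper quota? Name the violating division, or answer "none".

Standard quotas: Alpha 36.686, Beta 3.773, Gamma 3.054, Delta 1.966, Epsilon 2.522.
Jefferson allocation: Alpha 38, Beta 3, Gamma 3, Delta 2, Epsilon 2.
Alpha has quota 36.686 (lower 36, upper 37) but receives 38 — outside the quota interval.

Alpha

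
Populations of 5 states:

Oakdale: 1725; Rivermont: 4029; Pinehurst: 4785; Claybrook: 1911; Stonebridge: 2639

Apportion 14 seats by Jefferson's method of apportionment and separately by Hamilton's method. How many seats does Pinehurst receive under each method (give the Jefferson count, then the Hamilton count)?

Jefferson: Oakdale 1, Rivermont 4, Pinehurst 5, Claybrook 2, Stonebridge 2.
Hamilton: Oakdale 2, Rivermont 4, Pinehurst 4, Claybrook 2, Stonebridge 2.
Pinehurst gets 5 under Jefferson and 4 under Hamilton.

5 and 4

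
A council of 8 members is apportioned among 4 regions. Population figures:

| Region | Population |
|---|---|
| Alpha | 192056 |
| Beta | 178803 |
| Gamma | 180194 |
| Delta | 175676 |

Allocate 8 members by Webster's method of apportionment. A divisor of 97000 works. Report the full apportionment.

Alpha 2, Beta 2, Gamma 2, Delta 2

With modified divisor 97000: modified quotas Alpha 1.980, Beta 1.843, Gamma 1.858, Delta 1.811.
Rounding to the nearest integer: Alpha 2, Beta 2, Gamma 2, Delta 2 (total 8).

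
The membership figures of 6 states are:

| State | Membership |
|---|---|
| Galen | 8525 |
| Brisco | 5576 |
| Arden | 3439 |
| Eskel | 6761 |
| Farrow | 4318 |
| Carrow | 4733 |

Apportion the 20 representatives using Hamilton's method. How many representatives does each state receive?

Standard divisor: 33352 ÷ 20 ≈ 1667.6.
Standard quotas: Galen 5.1121, Brisco 3.3437, Arden 2.0622, Eskel 4.0543, Farrow 2.5893, Carrow 2.8382.
Lower quotas: Galen 5, Brisco 3, Arden 2, Eskel 4, Farrow 2, Carrow 2 (sum 18, leaving 2 seats).
Remainders in descending order: Carrow 0.8382, Farrow 0.5893, Brisco 0.3437, Galen 0.1121, Arden 0.0622, Eskel 0.0543.
The surplus seats go to Carrow, Farrow.

Galen=5; Brisco=3; Arden=2; Eskel=4; Farrow=3; Carrow=3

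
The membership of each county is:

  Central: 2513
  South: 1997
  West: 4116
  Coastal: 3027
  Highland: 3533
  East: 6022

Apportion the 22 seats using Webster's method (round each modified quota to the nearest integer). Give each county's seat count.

Standard divisor 21208/22 ≈ 964; standard quotas: Central 2.607, South 2.072, West 4.270, Coastal 3.140, Highland 3.665, East 6.247.
Rounding to the nearest integer gives Central 3, South 2, West 4, Coastal 3, Highland 4, East 6 — total 22, matching the house size, so no adjustment is needed.

Central 3, South 2, West 4, Coastal 3, Highland 4, East 6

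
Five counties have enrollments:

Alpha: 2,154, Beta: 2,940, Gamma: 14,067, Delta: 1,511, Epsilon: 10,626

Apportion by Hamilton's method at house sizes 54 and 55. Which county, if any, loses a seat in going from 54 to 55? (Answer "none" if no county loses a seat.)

Delta

At 54 seats: Alpha 4, Beta 5, Gamma 24, Delta 3, Epsilon 18.
At 55 seats: Alpha 4, Beta 5, Gamma 25, Delta 2, Epsilon 19.
Delta drops from 3 to 2.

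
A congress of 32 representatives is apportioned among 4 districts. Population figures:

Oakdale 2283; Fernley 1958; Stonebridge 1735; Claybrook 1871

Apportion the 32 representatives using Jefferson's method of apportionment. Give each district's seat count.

Oakdale 9, Fernley 8, Stonebridge 7, Claybrook 8

Standard divisor 7847/32 ≈ 245.219; standard quotas: Oakdale 9.310, Fernley 7.985, Stonebridge 7.075, Claybrook 7.630.
Rounding down gives 9, 7, 7, 7 = 30 seats, so the divisor must be adjusted.
With modified divisor 230: modified quotas Oakdale 9.926, Fernley 8.513, Stonebridge 7.543, Claybrook 8.135.
Rounding down: Oakdale 9, Fernley 8, Stonebridge 7, Claybrook 8 (total 32).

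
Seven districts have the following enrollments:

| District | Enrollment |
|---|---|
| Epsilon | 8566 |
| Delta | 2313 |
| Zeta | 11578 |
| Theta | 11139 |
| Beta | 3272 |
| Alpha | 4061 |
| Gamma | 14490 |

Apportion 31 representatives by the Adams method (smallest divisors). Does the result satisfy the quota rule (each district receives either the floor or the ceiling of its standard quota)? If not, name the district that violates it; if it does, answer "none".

Standard quotas: Epsilon 4.792, Delta 1.294, Zeta 6.476, Theta 6.231, Beta 1.830, Alpha 2.272, Gamma 8.105.
Adams allocation: Epsilon 5, Delta 2, Zeta 6, Theta 6, Beta 2, Alpha 2, Gamma 8.
Every allocation lies between the lower and upper quota.

none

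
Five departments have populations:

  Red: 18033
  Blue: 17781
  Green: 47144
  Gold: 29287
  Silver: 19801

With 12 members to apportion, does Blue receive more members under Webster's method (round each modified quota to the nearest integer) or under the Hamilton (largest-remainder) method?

Webster: Red 2, Blue 2, Green 4, Gold 2, Silver 2.
Hamilton: Red 2, Blue 1, Green 4, Gold 3, Silver 2.
Blue gets 2 under Webster and 1 under Hamilton.

Webster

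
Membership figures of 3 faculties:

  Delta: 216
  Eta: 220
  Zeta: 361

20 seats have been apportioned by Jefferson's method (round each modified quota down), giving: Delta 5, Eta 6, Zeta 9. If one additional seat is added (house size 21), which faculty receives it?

Priority for the next seat is population ÷ (current seats + 1).
Priorities: Delta 36.000, Eta 31.429, Zeta 36.100.
Highest priority: Zeta.

Zeta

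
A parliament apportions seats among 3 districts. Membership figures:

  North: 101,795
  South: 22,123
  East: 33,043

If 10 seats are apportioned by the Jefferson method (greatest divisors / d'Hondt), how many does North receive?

7

Standard divisor 156961/10 ≈ 15696.1; standard quotas: North 6.485, South 1.409, East 2.105.
Rounding down gives 6, 1, 2 = 9 seats, so the divisor must be adjusted.
With modified divisor 13600: modified quotas North 7.485, South 1.627, East 2.430.
Rounding down: North 7, South 1, East 2 (total 10).
North receives 7.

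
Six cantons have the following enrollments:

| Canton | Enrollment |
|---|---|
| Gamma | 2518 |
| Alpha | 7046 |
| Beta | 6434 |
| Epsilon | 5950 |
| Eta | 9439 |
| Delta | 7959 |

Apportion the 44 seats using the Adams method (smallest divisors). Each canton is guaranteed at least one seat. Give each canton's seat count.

Standard divisor 39346/44 ≈ 894.227; standard quotas: Gamma 2.816, Alpha 7.879, Beta 7.195, Epsilon 6.654, Eta 10.555, Delta 8.900.
Rounding up gives 3, 8, 8, 7, 11, 9 = 46 seats, so the divisor must be adjusted.
With modified divisor 970: modified quotas Gamma 2.596, Alpha 7.264, Beta 6.633, Epsilon 6.134, Eta 9.731, Delta 8.205.
Rounding up: Gamma 3, Alpha 8, Beta 7, Epsilon 7, Eta 10, Delta 9 (total 44).

Gamma: 3, Alpha: 8, Beta: 7, Epsilon: 7, Eta: 10, Delta: 9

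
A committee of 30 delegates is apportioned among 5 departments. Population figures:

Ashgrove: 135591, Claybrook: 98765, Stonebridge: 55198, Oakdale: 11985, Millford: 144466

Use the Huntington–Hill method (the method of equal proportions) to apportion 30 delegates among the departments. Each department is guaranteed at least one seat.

Ashgrove 9; Claybrook 7; Stonebridge 4; Oakdale 1; Millford 9

With divisor 15234: modified quotas Ashgrove 8.901, Claybrook 6.483, Stonebridge 3.623, Oakdale 0.787, Millford 9.483.
Geometric-mean thresholds: Ashgrove √(8·9)=8.485, Claybrook √(6·7)=6.481, Stonebridge √(3·4)=3.464, Oakdale (min 1), Millford √(9·10)=9.487.
Each quota rounded against its threshold gives Ashgrove 9, Claybrook 7, Stonebridge 4, Oakdale 1, Millford 9 (total 30).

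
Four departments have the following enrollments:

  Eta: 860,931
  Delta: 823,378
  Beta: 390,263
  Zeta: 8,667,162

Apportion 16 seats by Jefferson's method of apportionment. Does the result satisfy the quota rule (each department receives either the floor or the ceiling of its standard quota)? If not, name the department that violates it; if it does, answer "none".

Zeta

Standard quotas: Eta 1.282, Delta 1.226, Beta 0.581, Zeta 12.910.
Jefferson allocation: Eta 1, Delta 1, Beta 0, Zeta 14.
Zeta has quota 12.910 (lower 12, upper 13) but receives 14 — outside the quota interval.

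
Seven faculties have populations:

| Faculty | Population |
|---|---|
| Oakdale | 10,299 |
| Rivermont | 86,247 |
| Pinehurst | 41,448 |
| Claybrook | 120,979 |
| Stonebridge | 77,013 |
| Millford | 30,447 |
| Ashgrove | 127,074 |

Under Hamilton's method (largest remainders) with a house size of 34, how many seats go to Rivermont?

Total 493507; standard divisor 493507/34 ≈ 14514.912.
Standard quotas: Oakdale 0.7095, Rivermont 5.9420, Pinehurst 2.8555, Claybrook 8.3348, Stonebridge 5.3058, Millford 2.0976, Ashgrove 8.7547.
Lower quotas: Oakdale 0, Rivermont 5, Pinehurst 2, Claybrook 8, Stonebridge 5, Millford 2, Ashgrove 8 (sum 30, leaving 4 seats).
Remainders in descending order: Rivermont 0.9420, Pinehurst 0.8555, Ashgrove 0.7547, Oakdale 0.7095, Claybrook 0.3348, Stonebridge 0.3058, Millford 0.0976.
Largest remainders: Rivermont, Pinehurst, Ashgrove, Oakdale receive the extra seats.
Rivermont receives 6.

6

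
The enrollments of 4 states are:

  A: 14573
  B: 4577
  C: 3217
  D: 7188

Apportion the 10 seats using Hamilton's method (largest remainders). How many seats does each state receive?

A 5, B 2, C 1, D 2

The standard divisor is 29555/10 ≈ 2955.5.
Standard quotas: A 4.9308, B 1.5486, C 1.0885, D 2.4321.
Lower quotas: A 4, B 1, C 1, D 2 (sum 8, leaving 2 seats).
Remainders in descending order: A 0.9308, B 0.5486, D 0.4321, C 0.0885.
The surplus seats go to A, B.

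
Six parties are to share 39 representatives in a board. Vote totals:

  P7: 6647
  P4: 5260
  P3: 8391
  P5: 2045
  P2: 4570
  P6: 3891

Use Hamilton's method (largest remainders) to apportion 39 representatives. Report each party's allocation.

P7 8, P4 7, P3 11, P5 2, P2 6, P6 5

Standard divisor: 30804 ÷ 39 ≈ 789.846.
Standard quotas: P7 8.4156, P4 6.6595, P3 10.6236, P5 2.5891, P2 5.7859, P6 4.9263.
Lower quotas: P7 8, P4 6, P3 10, P5 2, P2 5, P6 4 (sum 35, leaving 4 seats).
Remainders in descending order: P6 0.9263, P2 0.7859, P4 0.6595, P3 0.6236, P5 0.5891, P7 0.4156.
The surplus seats go to P6, P2, P4, P3.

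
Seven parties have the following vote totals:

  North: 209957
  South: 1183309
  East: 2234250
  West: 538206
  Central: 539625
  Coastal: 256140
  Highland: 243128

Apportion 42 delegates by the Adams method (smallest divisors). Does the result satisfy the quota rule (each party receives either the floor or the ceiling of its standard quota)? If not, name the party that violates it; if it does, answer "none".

East

Standard quotas: North 1.694, South 9.549, East 18.030, West 4.343, Central 4.355, Coastal 2.067, Highland 1.962.
Adams allocation: North 2, South 9, East 17, West 5, Central 5, Coastal 2, Highland 2.
East has quota 18.030 (lower 18, upper 19) but receives 17 — outside the quota interval.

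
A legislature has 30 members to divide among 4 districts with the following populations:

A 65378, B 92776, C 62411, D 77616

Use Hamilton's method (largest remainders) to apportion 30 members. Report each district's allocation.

A=7, B=9, C=6, D=8

The standard divisor is 298181/30 ≈ 9939.367.
Standard quotas: A 6.5777, B 9.3342, C 6.2792, D 7.8089.
Lower quotas: A 6, B 9, C 6, D 7 (sum 28, leaving 2 seats).
Remainders in descending order: D 0.8089, A 0.5777, B 0.3342, C 0.2792.
Largest remainders: D, A receive the extra seats.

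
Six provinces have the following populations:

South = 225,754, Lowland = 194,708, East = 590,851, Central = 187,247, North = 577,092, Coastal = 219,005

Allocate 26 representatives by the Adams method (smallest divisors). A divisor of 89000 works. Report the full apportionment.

With modified divisor 89000: modified quotas South 2.537, Lowland 2.188, East 6.639, Central 2.104, North 6.484, Coastal 2.461.
Rounding up: South 3, Lowland 3, East 7, Central 3, North 7, Coastal 3 (total 26).

South=3, Lowland=3, East=7, Central=3, North=7, Coastal=3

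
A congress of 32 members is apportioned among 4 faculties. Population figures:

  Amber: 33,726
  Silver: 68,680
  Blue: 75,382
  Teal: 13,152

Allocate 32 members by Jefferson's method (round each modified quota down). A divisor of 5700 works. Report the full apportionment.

Amber: 5, Silver: 12, Blue: 13, Teal: 2

With modified divisor 5700: modified quotas Amber 5.917, Silver 12.049, Blue 13.225, Teal 2.307.
Rounding down: Amber 5, Silver 12, Blue 13, Teal 2 (total 32).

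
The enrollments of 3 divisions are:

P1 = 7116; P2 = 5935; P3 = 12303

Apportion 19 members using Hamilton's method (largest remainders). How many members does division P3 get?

The standard divisor is 25354/19 ≈ 1334.421.
Standard quotas: P1 5.3326, P2 4.4476, P3 9.2197.
Lower quotas: P1 5, P2 4, P3 9 (sum 18, leaving 1 seat).
Remainders in descending order: P2 0.4476, P1 0.3326, P3 0.2197.
The surplus seat goes to P2.
P3 receives 9.

9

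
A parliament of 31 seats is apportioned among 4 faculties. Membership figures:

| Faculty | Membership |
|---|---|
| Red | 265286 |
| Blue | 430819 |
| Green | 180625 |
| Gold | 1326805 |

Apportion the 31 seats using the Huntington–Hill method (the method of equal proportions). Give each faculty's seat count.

With divisor 72743: modified quotas Red 3.647, Blue 5.922, Green 2.483, Gold 18.240.
Geometric-mean thresholds: Red √(3·4)=3.464, Blue √(5·6)=5.477, Green √(2·3)=2.449, Gold √(18·19)=18.493.
Each quota rounded against its threshold gives Red 4, Blue 6, Green 3, Gold 18 (total 31).

Red: 4, Blue: 6, Green: 3, Gold: 18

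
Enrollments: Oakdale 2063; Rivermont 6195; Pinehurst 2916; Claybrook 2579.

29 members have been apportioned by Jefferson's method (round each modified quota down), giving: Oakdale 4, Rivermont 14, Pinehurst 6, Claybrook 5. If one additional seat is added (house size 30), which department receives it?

Claybrook

Priority for the next seat is population ÷ (current seats + 1).
Priorities: Oakdale 412.600, Rivermont 413.000, Pinehurst 416.571, Claybrook 429.833.
Highest priority: Claybrook.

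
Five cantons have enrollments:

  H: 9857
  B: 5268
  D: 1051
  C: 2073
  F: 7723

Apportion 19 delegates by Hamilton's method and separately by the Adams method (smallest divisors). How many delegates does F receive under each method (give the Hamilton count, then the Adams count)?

6 and 5

Hamilton: H 7, B 4, D 1, C 1, F 6.
Adams: H 7, B 4, D 1, C 2, F 5.
F gets 6 under Hamilton and 5 under Adams.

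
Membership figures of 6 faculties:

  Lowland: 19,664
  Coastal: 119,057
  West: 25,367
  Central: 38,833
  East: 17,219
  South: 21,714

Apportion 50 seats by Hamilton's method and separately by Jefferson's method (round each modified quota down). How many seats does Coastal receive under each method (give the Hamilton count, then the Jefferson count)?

25 and 26

Hamilton: Lowland 4, Coastal 25, West 5, Central 8, East 4, South 4.
Jefferson: Lowland 4, Coastal 26, West 5, Central 8, East 3, South 4.
Coastal gets 25 under Hamilton and 26 under Jefferson.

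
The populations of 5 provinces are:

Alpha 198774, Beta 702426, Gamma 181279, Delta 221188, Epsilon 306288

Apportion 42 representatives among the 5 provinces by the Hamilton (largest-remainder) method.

The standard divisor is 1609955/42 ≈ 38332.262.
Standard quotas: Alpha 5.1856, Beta 18.3247, Gamma 4.7291, Delta 5.7703, Epsilon 7.9903.
Lower quotas: Alpha 5, Beta 18, Gamma 4, Delta 5, Epsilon 7 (sum 39, leaving 3 seats).
Remainders in descending order: Epsilon 0.9903, Delta 0.7703, Gamma 0.7291, Beta 0.3247, Alpha 0.1856.
The surplus seats go to Epsilon, Delta, Gamma.

Alpha=5; Beta=18; Gamma=5; Delta=6; Epsilon=8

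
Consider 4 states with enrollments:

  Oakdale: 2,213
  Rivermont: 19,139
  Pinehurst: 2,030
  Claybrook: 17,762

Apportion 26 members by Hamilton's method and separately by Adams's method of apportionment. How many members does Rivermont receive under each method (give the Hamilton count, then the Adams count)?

Hamilton: Oakdale 2, Rivermont 12, Pinehurst 1, Claybrook 11.
Adams: Oakdale 2, Rivermont 11, Pinehurst 2, Claybrook 11.
Rivermont gets 12 under Hamilton and 11 under Adams.

12 and 11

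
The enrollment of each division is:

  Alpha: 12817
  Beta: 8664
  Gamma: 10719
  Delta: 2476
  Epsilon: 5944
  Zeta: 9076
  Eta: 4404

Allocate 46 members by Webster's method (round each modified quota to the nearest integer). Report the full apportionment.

Standard divisor 54100/46 ≈ 1176.087; standard quotas: Alpha 10.898, Beta 7.367, Gamma 9.114, Delta 2.105, Epsilon 5.054, Zeta 7.717, Eta 3.745.
Rounding to the nearest integer gives Alpha 11, Beta 7, Gamma 9, Delta 2, Epsilon 5, Zeta 8, Eta 4 — total 46, matching the house size, so no adjustment is needed.

Alpha: 11, Beta: 7, Gamma: 9, Delta: 2, Epsilon: 5, Zeta: 8, Eta: 4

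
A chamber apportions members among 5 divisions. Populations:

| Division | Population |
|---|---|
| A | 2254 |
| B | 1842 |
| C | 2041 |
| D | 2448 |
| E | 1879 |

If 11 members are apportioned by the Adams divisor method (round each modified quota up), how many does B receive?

2

Standard divisor 10464/11 ≈ 951.273; standard quotas: A 2.369, B 1.936, C 2.146, D 2.573, E 1.975.
Rounding up gives 3, 2, 3, 3, 2 = 13 seats, so the divisor must be adjusted.
With modified divisor 1200: modified quotas A 1.878, B 1.535, C 1.701, D 2.040, E 1.566.
Rounding up: A 2, B 2, C 2, D 3, E 2 (total 11).
B receives 2.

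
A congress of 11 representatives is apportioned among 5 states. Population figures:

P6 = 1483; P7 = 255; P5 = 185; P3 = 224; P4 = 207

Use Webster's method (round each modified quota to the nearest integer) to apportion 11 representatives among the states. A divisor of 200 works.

With modified divisor 200: modified quotas P6 7.415, P7 1.275, P5 0.925, P3 1.120, P4 1.035.
Rounding to the nearest integer: P6 7, P7 1, P5 1, P3 1, P4 1 (total 11).

P6=7, P7=1, P5=1, P3=1, P4=1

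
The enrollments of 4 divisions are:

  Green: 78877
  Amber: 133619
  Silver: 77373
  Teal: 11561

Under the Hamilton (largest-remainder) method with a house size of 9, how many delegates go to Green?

3

Standard divisor: 301430 ÷ 9 ≈ 33492.222.
Standard quotas: Green 2.3551, Amber 3.9896, Silver 2.3102, Teal 0.3452.
Lower quotas: Green 2, Amber 3, Silver 2, Teal 0 (sum 7, leaving 2 seats).
Remainders in descending order: Amber 0.9896, Green 0.3551, Teal 0.3452, Silver 0.3102.
The surplus seats go to Amber, Green.
Green receives 3.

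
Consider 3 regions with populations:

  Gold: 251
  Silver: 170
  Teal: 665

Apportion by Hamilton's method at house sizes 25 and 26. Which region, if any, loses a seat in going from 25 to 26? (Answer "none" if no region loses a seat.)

none

At 25 seats: Gold 6, Silver 4, Teal 15.
At 26 seats: Gold 6, Silver 4, Teal 16.
No region's allocation decreased.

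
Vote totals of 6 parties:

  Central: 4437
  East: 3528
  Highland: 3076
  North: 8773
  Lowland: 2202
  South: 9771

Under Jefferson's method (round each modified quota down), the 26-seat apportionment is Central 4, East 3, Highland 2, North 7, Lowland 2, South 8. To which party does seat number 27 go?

Priority for the next seat is population ÷ (current seats + 1).
Priorities: Central 887.400, East 882.000, Highland 1025.333, North 1096.625, Lowland 734.000, South 1085.667.
Highest priority: North.

North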